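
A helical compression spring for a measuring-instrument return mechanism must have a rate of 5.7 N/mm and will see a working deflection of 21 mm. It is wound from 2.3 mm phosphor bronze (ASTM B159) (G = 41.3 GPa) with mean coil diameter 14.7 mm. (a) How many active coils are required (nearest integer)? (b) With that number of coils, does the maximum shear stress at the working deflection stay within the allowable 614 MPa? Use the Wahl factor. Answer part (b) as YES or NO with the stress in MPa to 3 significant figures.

N_a = Gd⁴/(8D³k) = (41.3×10³)(2.3⁴)/(8·14.7³·5.7) = 7.979 → N_a = 8
Actual rate k = Gd⁴/(8D³·8) = 5.685 N/mm
Working load F = kδ = 5.685·21 = 119.38 N
C = 14.7/2.3 = 6.3913; K_W = (4C−1)/(4C−4)+0.615/C = 1.2353
τ_max = K_W·8FD/(πd³) = 1.2353·367.3 = 453.74 MPa
τ_max ≤ 614 MPa → acceptable

(a) 8 coils; (b) YES, τ_max = 454 MPa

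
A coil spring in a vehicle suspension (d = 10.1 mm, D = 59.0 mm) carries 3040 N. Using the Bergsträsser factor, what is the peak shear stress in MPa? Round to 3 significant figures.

552 MPa

Spring index C = D/d = 59.0/10.1 = 5.8416
K_B = (4C+2)/(4C−3) = 25.366/20.366 = 1.2455
τ₀ = 8FD/(πd³) = 8·3040·59.0/(π·10.1³) = 1.43488e+06/3236.8 = 443.3 MPa
τ_max = K·τ₀ = 1.2455 × 443.3 = 552.14 MPa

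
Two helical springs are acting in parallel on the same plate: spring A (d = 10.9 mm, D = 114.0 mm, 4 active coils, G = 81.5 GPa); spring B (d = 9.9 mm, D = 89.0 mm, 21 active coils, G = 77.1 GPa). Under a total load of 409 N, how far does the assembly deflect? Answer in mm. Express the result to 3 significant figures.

13.4 mm

k_A = Gd⁴/(8D³N_a) = (81.5×10³)(10.9⁴)/(8·114.0³·4) = 24.266 N/mm
k_B = Gd⁴/(8D³N_a) = (77.1×10³)(9.9⁴)/(8·89.0³·21) = 6.2534 N/mm
Parallel: k_eq = 24.266 + 6.2534 = 30.519 N/mm
δ = F/k_eq = 409/30.519 = 13.401 mm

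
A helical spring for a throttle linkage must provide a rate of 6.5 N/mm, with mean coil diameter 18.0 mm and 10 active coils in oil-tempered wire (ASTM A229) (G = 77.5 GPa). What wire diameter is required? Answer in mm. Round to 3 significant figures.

2.50 mm

d = (8D³N_a·k / G)^(1/4) = (8·18.0³·10·6.5 / (77.5×10³))^0.25
  = (39.131)^0.25 = 2.5011 mm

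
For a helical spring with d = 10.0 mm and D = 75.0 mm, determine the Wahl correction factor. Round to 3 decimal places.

C = D/d = 75.0/10.0 = 7.5000
K_W = (4C−1)/(4C−4) + 0.615/C = 29.000/26.000 + 0.0820 = 1.1974

1.197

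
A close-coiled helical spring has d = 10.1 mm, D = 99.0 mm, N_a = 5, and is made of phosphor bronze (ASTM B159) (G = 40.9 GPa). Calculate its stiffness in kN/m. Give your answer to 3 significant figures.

k = Gd⁴/(8D³N_a) = (40.9×10³ × 10.1⁴) / (8 × 99.0³ × 5)
  = 4.25607e+08 / 3.8812e+07 = 10.966 N/mm

11.0 kN/m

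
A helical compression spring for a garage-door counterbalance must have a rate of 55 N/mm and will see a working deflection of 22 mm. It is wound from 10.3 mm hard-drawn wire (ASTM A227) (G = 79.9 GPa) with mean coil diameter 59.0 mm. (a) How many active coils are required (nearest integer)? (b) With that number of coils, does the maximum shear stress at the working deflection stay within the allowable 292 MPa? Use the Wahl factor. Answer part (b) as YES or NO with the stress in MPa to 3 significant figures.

(a) 10 coils; (b) YES, τ_max = 210 MPa

N_a = Gd⁴/(8D³k) = (79.9×10³)(10.3⁴)/(8·59.0³·55) = 9.951 → N_a = 10
Actual rate k = Gd⁴/(8D³·10) = 54.733 N/mm
Working load F = kδ = 54.733·22 = 1204.1 N
C = 59.0/10.3 = 5.7282; K_W = (4C−1)/(4C−4)+0.615/C = 1.2660
τ_max = K_W·8FD/(πd³) = 1.2660·165.56 = 209.6 MPa
τ_max ≤ 292 MPa → acceptable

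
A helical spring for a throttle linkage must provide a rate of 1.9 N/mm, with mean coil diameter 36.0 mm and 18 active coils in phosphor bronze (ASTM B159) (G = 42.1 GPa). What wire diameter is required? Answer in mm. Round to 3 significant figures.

d = (8D³N_a·k / G)^(1/4) = (8·36.0³·18·1.9 / (42.1×10³))^0.25
  = (303.21)^0.25 = 4.1729 mm

4.17 mm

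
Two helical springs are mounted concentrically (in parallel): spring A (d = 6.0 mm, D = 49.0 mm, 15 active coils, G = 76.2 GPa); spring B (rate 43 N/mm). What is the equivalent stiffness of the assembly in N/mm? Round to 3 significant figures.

k_A = Gd⁴/(8D³N_a) = (76.2×10³)(6.0⁴)/(8·49.0³·15) = 6.995 N/mm
Parallel: k_eq = 6.995 + 43 = 49.995 N/mm

50.0 N/mm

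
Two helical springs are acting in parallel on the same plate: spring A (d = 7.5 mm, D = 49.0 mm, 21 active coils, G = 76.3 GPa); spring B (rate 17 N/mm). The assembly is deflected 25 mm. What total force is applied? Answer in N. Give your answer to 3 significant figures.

730 N

k_A = Gd⁴/(8D³N_a) = (76.3×10³)(7.5⁴)/(8·49.0³·21) = 12.214 N/mm
Parallel: k_eq = 12.214 + 17 = 29.214 N/mm
F = k_eq·δ = 29.214·25 = 730.36 N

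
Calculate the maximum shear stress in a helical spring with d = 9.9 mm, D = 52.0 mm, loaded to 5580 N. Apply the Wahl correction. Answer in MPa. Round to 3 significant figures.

985 MPa

Spring index C = D/d = 52.0/9.9 = 5.2525
K_W = (4C−1)/(4C−4) + 0.615/C = 20.010/17.010 + 0.1171 = 1.2935
τ₀ = 8FD/(πd³) = 8·5580·52.0/(π·9.9³) = 2.32128e+06/3048.3 = 761.5 MPa
τ_max = K·τ₀ = 1.2935 × 761.5 = 984.97 MPa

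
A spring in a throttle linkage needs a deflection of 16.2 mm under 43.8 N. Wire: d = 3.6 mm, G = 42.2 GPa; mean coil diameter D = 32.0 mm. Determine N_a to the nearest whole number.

Required rate k = F/δ = 43.8/16.2 = 2.7037 N/mm
N_a = Gd⁴/(8D³k) = (42.2×10³ × 3.6⁴)/(8 × 32.0³ × 2.7037)
    = 7.08798e+06 / 708760 = 10 → 10 coils

10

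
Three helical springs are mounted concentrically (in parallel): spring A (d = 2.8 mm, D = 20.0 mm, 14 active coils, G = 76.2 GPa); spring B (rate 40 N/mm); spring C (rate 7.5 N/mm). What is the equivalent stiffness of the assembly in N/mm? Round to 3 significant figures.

k_A = Gd⁴/(8D³N_a) = (76.2×10³)(2.8⁴)/(8·20.0³·14) = 5.2273 N/mm
Parallel: k_eq = 5.2273 + 40 + 7.5 = 52.727 N/mm

52.7 N/mm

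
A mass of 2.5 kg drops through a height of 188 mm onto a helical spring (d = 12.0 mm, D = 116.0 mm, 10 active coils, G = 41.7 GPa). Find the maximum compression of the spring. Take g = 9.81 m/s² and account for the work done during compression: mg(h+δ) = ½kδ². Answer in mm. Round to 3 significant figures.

40.2 mm

k = Gd⁴/(8D³N_a) = (41.7×10³)(12.0⁴)/(8·116.0³·10) = 6.9246 N/mm
W = mg = 2.5 × 9.81 = 24.525 N
½kδ² − Wδ − Wh = 0 → δ = (W + √(W² + 2kWh))/k
δ = (24.525 + √(601.48 + 63854.9))/6.9246 = (24.525 + 253.88)/6.9246 = 40.205 mm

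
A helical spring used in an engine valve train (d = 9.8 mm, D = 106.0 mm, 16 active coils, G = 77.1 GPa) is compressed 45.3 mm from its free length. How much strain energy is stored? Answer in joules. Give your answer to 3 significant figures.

4.79 J

k = Gd⁴/(8D³N_a) = (77.1×10³)(9.8⁴)/(8·106.0³·16) = 4.6648 N/mm
U = ½kδ² = 0.5 × 4.6648 × 45.3² = 4786.3 N·mm = 4.7863 J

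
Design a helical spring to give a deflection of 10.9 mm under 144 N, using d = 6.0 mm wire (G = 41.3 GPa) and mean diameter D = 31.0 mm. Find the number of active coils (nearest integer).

17

Required rate k = F/δ = 144/10.9 = 13.211 N/mm
N_a = Gd⁴/(8D³k) = (41.3×10³ × 6.0⁴)/(8 × 31.0³ × 13.211)
    = 5.35248e+07 / 3.14855e+06 = 17 → 17 coils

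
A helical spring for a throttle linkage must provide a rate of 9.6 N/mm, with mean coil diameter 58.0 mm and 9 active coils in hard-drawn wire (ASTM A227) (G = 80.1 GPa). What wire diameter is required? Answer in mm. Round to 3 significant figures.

d = (8D³N_a·k / G)^(1/4) = (8·58.0³·9·9.6 / (80.1×10³))^0.25
  = (1683.7)^0.25 = 6.4057 mm

6.41 mm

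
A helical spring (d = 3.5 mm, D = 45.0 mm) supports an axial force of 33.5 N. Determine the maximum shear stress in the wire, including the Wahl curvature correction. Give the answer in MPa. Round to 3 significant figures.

99.5 MPa

Spring index C = D/d = 45.0/3.5 = 12.8571
K_W = (4C−1)/(4C−4) + 0.615/C = 50.429/47.429 + 0.0478 = 1.1111
τ₀ = 8FD/(πd³) = 8·33.5·45.0/(π·3.5³) = 12060/134.7 = 89.535 MPa
τ_max = K·τ₀ = 1.1111 × 89.535 = 99.481 MPa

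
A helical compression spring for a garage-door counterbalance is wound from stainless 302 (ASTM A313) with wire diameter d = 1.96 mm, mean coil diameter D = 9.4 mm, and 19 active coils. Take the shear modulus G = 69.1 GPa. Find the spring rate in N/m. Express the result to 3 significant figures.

k = Gd⁴/(8D³N_a) = (69.1×10³ × 1.96⁴) / (8 × 9.4³ × 19)
  = 1.01977e+06 / 126249 = 8.0775 N/mm = 8077.5 N/m

8080 N/m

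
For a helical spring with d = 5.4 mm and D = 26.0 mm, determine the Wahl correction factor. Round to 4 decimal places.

1.3243

C = D/d = 26.0/5.4 = 4.8148
K_W = (4C−1)/(4C−4) + 0.615/C = 18.259/15.259 + 0.1277 = 1.3243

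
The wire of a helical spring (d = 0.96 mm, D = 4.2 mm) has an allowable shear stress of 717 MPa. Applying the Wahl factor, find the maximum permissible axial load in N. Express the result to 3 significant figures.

C = D/d = 4.2/0.96 = 4.3750
K_W = (4C−1)/(4C−4) + 0.615/C = 16.500/13.500 + 0.1406 = 1.3628
τ_max = K·8FD/(πd³) → F_max = τ_allow·πd³/(8DK)
F_max = 717·π·0.96³/(8·4.2·1.3628) = 1992.9/45.79 = 43.522 N

43.5 N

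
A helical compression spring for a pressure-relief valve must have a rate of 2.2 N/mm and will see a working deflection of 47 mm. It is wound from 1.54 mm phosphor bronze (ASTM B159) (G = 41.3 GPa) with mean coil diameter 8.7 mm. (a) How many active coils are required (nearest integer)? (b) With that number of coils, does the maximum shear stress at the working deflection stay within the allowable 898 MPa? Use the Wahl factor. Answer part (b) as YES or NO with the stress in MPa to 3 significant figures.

(a) 20 coils; (b) YES, τ_max = 798 MPa

N_a = Gd⁴/(8D³k) = (41.3×10³)(1.54⁴)/(8·8.7³·2.2) = 20.04 → N_a = 20
Actual rate k = Gd⁴/(8D³·20) = 2.2047 N/mm
Working load F = kδ = 2.2047·47 = 103.62 N
C = 8.7/1.54 = 5.6494; K_W = (4C−1)/(4C−4)+0.615/C = 1.2702
τ_max = K_W·8FD/(πd³) = 1.2702·628.57 = 798.39 MPa
τ_max ≤ 898 MPa → acceptable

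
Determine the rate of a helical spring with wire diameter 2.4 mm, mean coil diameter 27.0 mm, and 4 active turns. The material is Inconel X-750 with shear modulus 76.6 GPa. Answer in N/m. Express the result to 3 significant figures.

4030 N/m

k = Gd⁴/(8D³N_a) = (76.6×10³ × 2.4⁴) / (8 × 27.0³ × 4)
  = 2.5414e+06 / 629856 = 4.0349 N/mm = 4034.9 N/m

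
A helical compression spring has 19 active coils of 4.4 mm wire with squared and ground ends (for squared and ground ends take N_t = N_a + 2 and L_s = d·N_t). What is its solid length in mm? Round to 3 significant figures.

squared and ground ends: N_t = N_a + 2 = 19 + 2 = 21
L_s = d·N_t = 4.4 × 21 = 92.4 mm

92.4 mm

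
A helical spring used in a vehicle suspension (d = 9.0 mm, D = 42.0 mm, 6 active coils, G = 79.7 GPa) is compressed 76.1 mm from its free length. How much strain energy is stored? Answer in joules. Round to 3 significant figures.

426 J

k = Gd⁴/(8D³N_a) = (79.7×10³)(9.0⁴)/(8·42.0³·6) = 147.04 N/mm
U = ½kδ² = 0.5 × 147.04 × 76.1² = 4.2577e+05 N·mm = 425.77 J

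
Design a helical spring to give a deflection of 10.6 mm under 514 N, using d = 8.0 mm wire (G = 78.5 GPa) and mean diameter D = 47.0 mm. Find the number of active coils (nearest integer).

Required rate k = F/δ = 514/10.6 = 48.491 N/mm
N_a = Gd⁴/(8D³k) = (78.5×10³ × 8.0⁴)/(8 × 47.0³ × 48.491)
    = 3.21536e+08 / 4.02755e+07 = 7.983 → 8 coils

8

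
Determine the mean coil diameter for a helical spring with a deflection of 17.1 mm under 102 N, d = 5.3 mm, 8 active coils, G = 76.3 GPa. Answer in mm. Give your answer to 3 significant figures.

Required rate k = F/δ = 102/17.1 = 5.9649 N/mm
D = (Gd⁴/(8N_a·k))^(1/3) = (76.3×10³·5.3⁴/(8·8·5.9649))^(1/3)
  = (157704)^(1/3) = 54.0275 mm

54.0 mm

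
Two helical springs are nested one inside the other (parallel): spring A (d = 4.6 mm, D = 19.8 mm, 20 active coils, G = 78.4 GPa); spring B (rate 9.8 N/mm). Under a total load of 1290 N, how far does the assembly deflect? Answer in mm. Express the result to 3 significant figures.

k_A = Gd⁴/(8D³N_a) = (78.4×10³)(4.6⁴)/(8·19.8³·20) = 28.264 N/mm
Parallel: k_eq = 28.264 + 9.8 = 38.064 N/mm
δ = F/k_eq = 1290/38.064 = 33.89 mm

33.9 mm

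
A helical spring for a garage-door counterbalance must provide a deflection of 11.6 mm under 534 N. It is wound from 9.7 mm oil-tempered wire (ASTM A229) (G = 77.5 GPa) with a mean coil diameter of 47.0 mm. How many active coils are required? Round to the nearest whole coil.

Required rate k = F/δ = 534/11.6 = 46.034 N/mm
N_a = Gd⁴/(8D³k) = (77.5×10³ × 9.7⁴)/(8 × 47.0³ × 46.034)
    = 6.86102e+08 / 3.82355e+07 = 17.94 → 18 coils

18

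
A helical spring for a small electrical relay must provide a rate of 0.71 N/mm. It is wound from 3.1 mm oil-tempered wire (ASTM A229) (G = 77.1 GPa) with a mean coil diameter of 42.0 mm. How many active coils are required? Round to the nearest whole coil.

N_a = Gd⁴/(8D³k) = (77.1×10³ × 3.1⁴)/(8 × 42.0³ × 0.71)
    = 7.12035e+06 / 420820 = 16.92 → 17 coils

17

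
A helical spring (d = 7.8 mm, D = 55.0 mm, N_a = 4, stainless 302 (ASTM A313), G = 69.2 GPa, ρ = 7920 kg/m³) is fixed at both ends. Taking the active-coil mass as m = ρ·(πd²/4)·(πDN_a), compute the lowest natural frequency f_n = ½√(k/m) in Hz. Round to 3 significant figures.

214 Hz

k = Gd⁴/(8D³N_a) = (69.2×10³)(7.8⁴)/(8·55.0³·4) = 48.111 N/mm = 48111 N/m
Wire length L = πDN_a = π·55.0·4 = 691.15 mm
m = ρ·(πd²/4)·L = 7920 × 47.784×10⁻⁶ m² × 0.69115 m = 0.26156 kg
f_n = ½√(k/m) = 0.5·√(48111/0.26156) = 0.5·√(1.8394e+05) = 214.44 Hz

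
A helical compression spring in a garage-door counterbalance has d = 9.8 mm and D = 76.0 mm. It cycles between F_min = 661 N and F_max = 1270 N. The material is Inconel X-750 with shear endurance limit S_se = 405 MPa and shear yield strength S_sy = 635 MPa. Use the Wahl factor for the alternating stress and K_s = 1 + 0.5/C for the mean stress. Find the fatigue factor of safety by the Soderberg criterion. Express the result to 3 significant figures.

C = D/d = 76.0/9.8 = 7.7551; K_W = (4C−1)/(4C−4)+0.615/C = 1.1903; K_s = 1+0.5/C = 1.0645
F_a = (F_max−F_min)/2 = 304.5 N; F_m = (F_max+F_min)/2 = 965.5 N
τ_a = K_W·8F_aD/(πd³) = 1.1903 × 62.613 = 74.53 MPa
τ_m = K_s·8F_mD/(πd³) = 1.0645 × 198.53 = 211.33 MPa
Soderberg: 1/n_f = τ_a/S_se + τ_m/S_sy = 74.53/405 + 211.33/635 = 0.18402 + 0.33280 = 0.51683
n_f = 1/0.51683 = 1.935

1.93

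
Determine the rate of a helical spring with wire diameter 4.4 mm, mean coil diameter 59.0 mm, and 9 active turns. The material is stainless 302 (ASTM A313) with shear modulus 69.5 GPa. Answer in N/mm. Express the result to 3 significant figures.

1.76 N/mm

k = Gd⁴/(8D³N_a) = (69.5×10³ × 4.4⁴) / (8 × 59.0³ × 9)
  = 2.60493e+07 / 1.47873e+07 = 1.7616 N/mm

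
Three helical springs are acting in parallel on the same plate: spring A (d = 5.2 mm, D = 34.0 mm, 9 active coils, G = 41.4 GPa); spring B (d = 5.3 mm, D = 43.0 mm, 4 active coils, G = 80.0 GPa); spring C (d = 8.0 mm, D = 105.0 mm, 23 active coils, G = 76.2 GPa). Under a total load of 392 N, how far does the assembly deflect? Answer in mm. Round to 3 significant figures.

10.6 mm

k_A = Gd⁴/(8D³N_a) = (41.4×10³)(5.2⁴)/(8·34.0³·9) = 10.697 N/mm
k_B = Gd⁴/(8D³N_a) = (80.0×10³)(5.3⁴)/(8·43.0³·4) = 24.811 N/mm
k_C = Gd⁴/(8D³N_a) = (76.2×10³)(8.0⁴)/(8·105.0³·23) = 1.4653 N/mm
Parallel: k_eq = 10.697 + 24.811 + 1.4653 = 36.973 N/mm
δ = F/k_eq = 392/36.973 = 10.602 mm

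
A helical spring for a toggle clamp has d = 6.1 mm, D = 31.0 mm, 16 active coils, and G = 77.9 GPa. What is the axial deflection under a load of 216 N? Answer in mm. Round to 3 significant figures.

7.64 mm

k = Gd⁴/(8D³N_a) = (77.9×10³)(6.1⁴)/(8·31.0³·16) = 28.285 N/mm
δ = F/k = 216 / 28.285 = 7.6365 mm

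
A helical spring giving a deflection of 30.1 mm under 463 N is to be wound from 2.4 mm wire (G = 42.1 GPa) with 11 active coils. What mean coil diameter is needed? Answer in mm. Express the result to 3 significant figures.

10.1 mm

Required rate k = F/δ = 463/30.1 = 15.382 N/mm
D = (Gd⁴/(8N_a·k))^(1/3) = (42.1×10³·2.4⁴/(8·11·15.382))^(1/3)
  = (1031.88)^(1/3) = 10.1052 mm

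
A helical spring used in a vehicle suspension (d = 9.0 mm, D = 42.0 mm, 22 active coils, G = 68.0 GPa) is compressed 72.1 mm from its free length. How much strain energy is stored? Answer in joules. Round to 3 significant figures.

88.9 J

k = Gd⁴/(8D³N_a) = (68.0×10³)(9.0⁴)/(8·42.0³·22) = 34.215 N/mm
U = ½kδ² = 0.5 × 34.215 × 72.1² = 88932 N·mm = 88.932 J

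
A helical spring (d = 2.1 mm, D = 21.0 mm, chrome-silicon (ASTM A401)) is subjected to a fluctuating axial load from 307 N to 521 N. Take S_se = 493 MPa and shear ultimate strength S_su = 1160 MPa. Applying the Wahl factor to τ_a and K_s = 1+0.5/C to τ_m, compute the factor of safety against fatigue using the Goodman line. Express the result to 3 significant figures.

C = D/d = 21.0/2.1 = 10.0000; K_W = (4C−1)/(4C−4)+0.615/C = 1.1448; K_s = 1+0.5/C = 1.0500
F_a = (F_max−F_min)/2 = 107 N; F_m = (F_max+F_min)/2 = 414 N
τ_a = K_W·8F_aD/(πd³) = 1.1448 × 617.85 = 707.34 MPa
τ_m = K_s·8F_mD/(πd³) = 1.0500 × 2390.6 = 2510.1 MPa
Goodman: 1/n_f = τ_a/S_se + τ_m/S_su = 707.34/493 + 2510.1/1160 = 1.43476 + 2.16388 = 3.5986
n_f = 1/3.5986 = 0.2779

0.278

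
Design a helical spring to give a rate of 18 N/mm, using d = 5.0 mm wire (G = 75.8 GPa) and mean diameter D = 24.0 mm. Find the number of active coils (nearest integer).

24

N_a = Gd⁴/(8D³k) = (75.8×10³ × 5.0⁴)/(8 × 24.0³ × 18)
    = 4.7375e+07 / 1.99066e+06 = 23.8 → 24 coils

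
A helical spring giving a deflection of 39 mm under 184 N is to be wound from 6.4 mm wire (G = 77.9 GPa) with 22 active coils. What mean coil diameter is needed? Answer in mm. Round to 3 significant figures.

Required rate k = F/δ = 184/39 = 4.7179 N/mm
D = (Gd⁴/(8N_a·k))^(1/3) = (77.9×10³·6.4⁴/(8·22·4.7179))^(1/3)
  = (157395)^(1/3) = 53.9921 mm

54.0 mm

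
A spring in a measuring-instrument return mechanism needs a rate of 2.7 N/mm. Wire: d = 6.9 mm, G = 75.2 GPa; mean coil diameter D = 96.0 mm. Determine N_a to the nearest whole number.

9

N_a = Gd⁴/(8D³k) = (75.2×10³ × 6.9⁴)/(8 × 96.0³ × 2.7)
    = 1.70457e+08 / 1.91103e+07 = 8.92 → 9 coils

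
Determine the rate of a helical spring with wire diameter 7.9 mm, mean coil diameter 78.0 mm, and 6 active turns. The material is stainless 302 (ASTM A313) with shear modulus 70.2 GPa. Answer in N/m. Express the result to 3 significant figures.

k = Gd⁴/(8D³N_a) = (70.2×10³ × 7.9⁴) / (8 × 78.0³ × 6)
  = 2.7343e+08 / 2.27785e+07 = 12.004 N/mm = 12004 N/m

12000 N/m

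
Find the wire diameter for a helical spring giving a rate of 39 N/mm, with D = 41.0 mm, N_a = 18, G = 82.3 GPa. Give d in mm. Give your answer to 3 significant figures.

d = (8D³N_a·k / G)^(1/4) = (8·41.0³·18·39 / (82.3×10³))^0.25
  = (4703)^0.25 = 8.2812 mm

8.28 mm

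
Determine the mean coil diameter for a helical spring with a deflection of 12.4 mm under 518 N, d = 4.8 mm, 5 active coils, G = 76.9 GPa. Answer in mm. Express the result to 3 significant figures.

Required rate k = F/δ = 518/12.4 = 41.774 N/mm
D = (Gd⁴/(8N_a·k))^(1/3) = (76.9×10³·4.8⁴/(8·5·41.774))^(1/3)
  = (24430)^(1/3) = 29.0162 mm

29.0 mm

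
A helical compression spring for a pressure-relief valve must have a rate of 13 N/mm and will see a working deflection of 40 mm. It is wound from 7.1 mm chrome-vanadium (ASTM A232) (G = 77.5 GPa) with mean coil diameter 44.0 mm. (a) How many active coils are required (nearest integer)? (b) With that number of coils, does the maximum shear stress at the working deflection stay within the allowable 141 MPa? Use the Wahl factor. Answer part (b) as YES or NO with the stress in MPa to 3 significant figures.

(a) 22 coils; (b) NO, τ_max = 205 MPa

N_a = Gd⁴/(8D³k) = (77.5×10³)(7.1⁴)/(8·44.0³·13) = 22.23 → N_a = 22
Actual rate k = Gd⁴/(8D³·22) = 13.136 N/mm
Working load F = kδ = 13.136·40 = 525.44 N
C = 44.0/7.1 = 6.1972; K_W = (4C−1)/(4C−4)+0.615/C = 1.2435
τ_max = K_W·8FD/(πd³) = 1.2435·164.49 = 204.55 MPa
τ_max > 141 MPa → exceeds allowable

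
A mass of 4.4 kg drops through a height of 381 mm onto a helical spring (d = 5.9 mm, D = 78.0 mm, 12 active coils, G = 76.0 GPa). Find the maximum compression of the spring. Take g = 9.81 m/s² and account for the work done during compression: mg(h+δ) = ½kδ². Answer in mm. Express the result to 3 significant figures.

k = Gd⁴/(8D³N_a) = (76.0×10³)(5.9⁴)/(8·78.0³·12) = 2.0215 N/mm
W = mg = 4.4 × 9.81 = 43.164 N
½kδ² − Wδ − Wh = 0 → δ = (W + √(W² + 2kWh))/k
δ = (43.164 + √(1863.1 + 66488))/2.0215 = (43.164 + 261.44)/2.0215 = 150.68 mm

151 mm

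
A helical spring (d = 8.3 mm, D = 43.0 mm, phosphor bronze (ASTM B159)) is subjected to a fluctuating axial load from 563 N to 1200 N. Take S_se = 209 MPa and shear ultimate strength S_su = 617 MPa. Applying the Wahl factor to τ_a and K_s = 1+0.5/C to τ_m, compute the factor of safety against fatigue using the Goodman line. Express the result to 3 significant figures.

1.47

C = D/d = 43.0/8.3 = 5.1807; K_W = (4C−1)/(4C−4)+0.615/C = 1.2981; K_s = 1+0.5/C = 1.0965
F_a = (F_max−F_min)/2 = 318.5 N; F_m = (F_max+F_min)/2 = 881.5 N
τ_a = K_W·8F_aD/(πd³) = 1.2981 × 60.994 = 79.176 MPa
τ_m = K_s·8F_mD/(πd³) = 1.0965 × 168.81 = 185.1 MPa
Goodman: 1/n_f = τ_a/S_se + τ_m/S_su = 79.176/209 + 185.1/617 = 0.37883 + 0.30000 = 0.67883
n_f = 1/0.67883 = 1.473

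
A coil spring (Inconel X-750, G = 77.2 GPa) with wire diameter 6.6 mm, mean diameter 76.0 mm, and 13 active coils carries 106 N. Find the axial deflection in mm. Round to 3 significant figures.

k = Gd⁴/(8D³N_a) = (77.2×10³)(6.6⁴)/(8·76.0³·13) = 3.2086 N/mm
δ = F/k = 106 / 3.2086 = 33.036 mm

33.0 mm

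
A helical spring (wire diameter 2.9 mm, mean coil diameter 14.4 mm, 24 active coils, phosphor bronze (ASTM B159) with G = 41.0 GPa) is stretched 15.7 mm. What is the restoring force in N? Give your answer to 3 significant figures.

k = Gd⁴/(8D³N_a) = (41.0×10³)(2.9⁴)/(8·14.4³·24) = 5.0581 N/mm
F = k·δ = 5.0581 × 15.7 = 79.412 N

79.4 N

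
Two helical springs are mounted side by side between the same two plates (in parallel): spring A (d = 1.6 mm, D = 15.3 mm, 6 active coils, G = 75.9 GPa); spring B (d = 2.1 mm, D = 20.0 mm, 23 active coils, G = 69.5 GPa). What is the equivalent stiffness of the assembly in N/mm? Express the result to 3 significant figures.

k_A = Gd⁴/(8D³N_a) = (75.9×10³)(1.6⁴)/(8·15.3³·6) = 2.8934 N/mm
k_B = Gd⁴/(8D³N_a) = (69.5×10³)(2.1⁴)/(8·20.0³·23) = 0.91824 N/mm
Parallel: k_eq = 2.8934 + 0.91824 = 3.8116 N/mm

3.81 N/mm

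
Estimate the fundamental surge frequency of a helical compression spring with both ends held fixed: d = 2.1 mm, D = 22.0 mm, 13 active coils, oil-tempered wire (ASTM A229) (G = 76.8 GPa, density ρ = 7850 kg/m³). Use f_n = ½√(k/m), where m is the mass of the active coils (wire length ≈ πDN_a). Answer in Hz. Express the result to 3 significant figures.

k = Gd⁴/(8D³N_a) = (76.8×10³)(2.1⁴)/(8·22.0³·13) = 1.3488 N/mm = 1348.8 N/m
Wire length L = πDN_a = π·22.0·13 = 898.5 mm
m = ρ·(πd²/4)·L = 7850 × 3.4636×10⁻⁶ m² × 0.8985 m = 0.024429 kg
f_n = ½√(k/m) = 0.5·√(1348.8/0.024429) = 0.5·√(55211) = 117.48 Hz

117 Hz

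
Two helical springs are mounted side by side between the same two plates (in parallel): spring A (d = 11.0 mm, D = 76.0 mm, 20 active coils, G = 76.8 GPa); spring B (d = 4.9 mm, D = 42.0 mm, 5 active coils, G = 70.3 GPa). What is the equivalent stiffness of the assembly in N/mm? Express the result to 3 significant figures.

29.7 N/mm

k_A = Gd⁴/(8D³N_a) = (76.8×10³)(11.0⁴)/(8·76.0³·20) = 16.009 N/mm
k_B = Gd⁴/(8D³N_a) = (70.3×10³)(4.9⁴)/(8·42.0³·5) = 13.675 N/mm
Parallel: k_eq = 16.009 + 13.675 = 29.684 N/mm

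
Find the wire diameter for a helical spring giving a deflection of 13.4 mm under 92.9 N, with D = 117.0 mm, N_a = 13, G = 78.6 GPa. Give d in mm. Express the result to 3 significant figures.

11.0 mm

Required rate k = F/δ = 92.9/13.4 = 6.9328 N/mm
d = (8D³N_a·k / G)^(1/4) = (8·117.0³·13·6.9328 / (78.6×10³))^0.25
  = (14692)^0.25 = 11.0096 mm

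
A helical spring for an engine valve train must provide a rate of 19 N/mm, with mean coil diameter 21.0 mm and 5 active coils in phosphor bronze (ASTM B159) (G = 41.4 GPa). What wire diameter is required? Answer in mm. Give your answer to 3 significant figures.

3.61 mm

d = (8D³N_a·k / G)^(1/4) = (8·21.0³·5·19 / (41.4×10³))^0.25
  = (170.01)^0.25 = 3.6109 mm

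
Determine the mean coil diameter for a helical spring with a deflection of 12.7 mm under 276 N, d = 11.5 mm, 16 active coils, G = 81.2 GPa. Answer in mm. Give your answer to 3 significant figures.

Required rate k = F/δ = 276/12.7 = 21.732 N/mm
D = (Gd⁴/(8N_a·k))^(1/3) = (81.2×10³·11.5⁴/(8·16·21.732))^(1/3)
  = (510543)^(1/3) = 79.9240 mm

79.9 mm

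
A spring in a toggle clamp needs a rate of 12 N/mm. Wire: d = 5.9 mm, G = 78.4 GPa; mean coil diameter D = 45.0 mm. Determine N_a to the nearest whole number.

N_a = Gd⁴/(8D³k) = (78.4×10³ × 5.9⁴)/(8 × 45.0³ × 12)
    = 9.50001e+07 / 8.748e+06 = 10.86 → 11 coils

11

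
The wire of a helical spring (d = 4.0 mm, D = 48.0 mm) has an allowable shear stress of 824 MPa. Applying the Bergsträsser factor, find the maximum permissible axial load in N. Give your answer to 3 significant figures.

388 N

C = D/d = 48.0/4.0 = 12.0000
K_B = (4C+2)/(4C−3) = 50.000/45.000 = 1.1111
τ_max = K·8FD/(πd³) → F_max = τ_allow·πd³/(8DK)
F_max = 824·π·4.0³/(8·48.0·1.1111) = 1.6568e+05/426.67 = 388.3 N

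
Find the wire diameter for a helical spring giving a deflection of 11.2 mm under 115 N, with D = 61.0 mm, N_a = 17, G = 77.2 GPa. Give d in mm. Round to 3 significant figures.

Required rate k = F/δ = 115/11.2 = 10.268 N/mm
d = (8D³N_a·k / G)^(1/4) = (8·61.0³·17·10.268 / (77.2×10³))^0.25
  = (4105.7)^0.25 = 8.0047 mm

8.00 mm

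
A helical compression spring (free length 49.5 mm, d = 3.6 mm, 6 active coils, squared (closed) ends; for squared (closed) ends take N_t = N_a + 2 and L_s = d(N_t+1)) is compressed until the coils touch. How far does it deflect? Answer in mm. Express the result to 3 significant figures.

N_t = 8; L_s = 3.6·9 = 32.4 mm
δ_solid = L₀ − L_s = 49.5 − 32.4 = 17.1 mm

17.1 mm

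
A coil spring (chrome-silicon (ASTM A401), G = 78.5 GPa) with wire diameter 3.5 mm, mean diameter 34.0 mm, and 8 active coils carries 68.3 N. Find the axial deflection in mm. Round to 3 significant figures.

14.6 mm

k = Gd⁴/(8D³N_a) = (78.5×10³)(3.5⁴)/(8·34.0³·8) = 4.683 N/mm
δ = F/k = 68.3 / 4.683 = 14.585 mm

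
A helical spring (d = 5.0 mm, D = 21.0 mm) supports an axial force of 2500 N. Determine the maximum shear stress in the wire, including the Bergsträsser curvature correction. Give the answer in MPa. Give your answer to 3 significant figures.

1460 MPa

Spring index C = D/d = 21.0/5.0 = 4.2000
K_B = (4C+2)/(4C−3) = 18.800/13.800 = 1.3623
τ₀ = 8FD/(πd³) = 8·2500·21.0/(π·5.0³) = 420000/392.7 = 1069.5 MPa
τ_max = K·τ₀ = 1.3623 × 1069.5 = 1457 MPa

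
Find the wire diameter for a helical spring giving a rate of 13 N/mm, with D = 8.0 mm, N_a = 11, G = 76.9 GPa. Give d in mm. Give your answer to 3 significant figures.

1.66 mm

d = (8D³N_a·k / G)^(1/4) = (8·8.0³·11·13 / (76.9×10³))^0.25
  = (7.6167)^0.25 = 1.6613 mm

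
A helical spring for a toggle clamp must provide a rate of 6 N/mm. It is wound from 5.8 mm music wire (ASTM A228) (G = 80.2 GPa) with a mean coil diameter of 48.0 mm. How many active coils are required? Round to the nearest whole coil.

17

N_a = Gd⁴/(8D³k) = (80.2×10³ × 5.8⁴)/(8 × 48.0³ × 6)
    = 9.07583e+07 / 5.30842e+06 = 17.1 → 17 coils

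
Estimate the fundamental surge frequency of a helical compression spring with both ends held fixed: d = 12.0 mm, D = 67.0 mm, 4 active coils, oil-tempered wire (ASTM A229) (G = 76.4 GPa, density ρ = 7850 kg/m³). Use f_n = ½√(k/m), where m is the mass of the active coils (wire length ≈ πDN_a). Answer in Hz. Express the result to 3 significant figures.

k = Gd⁴/(8D³N_a) = (76.4×10³)(12.0⁴)/(8·67.0³·4) = 164.61 N/mm = 1.6461e+05 N/m
Wire length L = πDN_a = π·67.0·4 = 841.95 mm
m = ρ·(πd²/4)·L = 7850 × 113.1×10⁻⁶ m² × 0.84195 m = 0.74749 kg
f_n = ½√(k/m) = 0.5·√(1.6461e+05/0.74749) = 0.5·√(2.2021e+05) = 234.63 Hz

235 Hz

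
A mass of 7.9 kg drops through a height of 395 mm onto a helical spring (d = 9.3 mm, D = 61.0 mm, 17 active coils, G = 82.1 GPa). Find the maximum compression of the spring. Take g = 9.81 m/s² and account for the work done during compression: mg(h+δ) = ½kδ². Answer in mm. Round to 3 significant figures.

k = Gd⁴/(8D³N_a) = (82.1×10³)(9.3⁴)/(8·61.0³·17) = 19.895 N/mm
W = mg = 7.9 × 9.81 = 77.499 N
½kδ² − Wδ − Wh = 0 → δ = (W + √(W² + 2kWh))/k
δ = (77.499 + √(6006.1 + 1.21806e+06))/19.895 = (77.499 + 1106.4)/19.895 = 59.506 mm

59.5 mm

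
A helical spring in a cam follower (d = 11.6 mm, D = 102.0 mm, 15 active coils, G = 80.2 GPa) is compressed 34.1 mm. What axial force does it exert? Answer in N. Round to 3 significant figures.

389 N

k = Gd⁴/(8D³N_a) = (80.2×10³)(11.6⁴)/(8·102.0³·15) = 11.403 N/mm
F = k·δ = 11.403 × 34.1 = 388.85 N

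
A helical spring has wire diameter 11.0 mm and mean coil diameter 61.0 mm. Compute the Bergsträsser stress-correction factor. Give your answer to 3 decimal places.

C = D/d = 61.0/11.0 = 5.5455
K_B = (4C+2)/(4C−3) = 24.182/19.182 = 1.2607

1.261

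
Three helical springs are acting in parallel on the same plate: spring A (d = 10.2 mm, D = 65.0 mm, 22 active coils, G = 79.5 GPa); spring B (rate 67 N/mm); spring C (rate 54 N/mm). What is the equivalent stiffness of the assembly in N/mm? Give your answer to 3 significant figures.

139 N/mm

k_A = Gd⁴/(8D³N_a) = (79.5×10³)(10.2⁴)/(8·65.0³·22) = 17.804 N/mm
Parallel: k_eq = 17.804 + 67 + 54 = 138.8 N/mm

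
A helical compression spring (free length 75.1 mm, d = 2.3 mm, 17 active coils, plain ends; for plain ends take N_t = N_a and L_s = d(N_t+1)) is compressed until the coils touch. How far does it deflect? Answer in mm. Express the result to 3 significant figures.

N_t = 17; L_s = 2.3·18 = 41.4 mm
δ_solid = L₀ − L_s = 75.1 − 41.4 = 33.7 mm

33.7 mm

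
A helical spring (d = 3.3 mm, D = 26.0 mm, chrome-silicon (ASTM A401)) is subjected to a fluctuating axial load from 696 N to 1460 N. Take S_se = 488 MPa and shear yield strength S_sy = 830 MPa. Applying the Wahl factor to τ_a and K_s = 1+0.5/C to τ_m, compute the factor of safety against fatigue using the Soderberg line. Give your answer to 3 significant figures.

C = D/d = 26.0/3.3 = 7.8788; K_W = (4C−1)/(4C−4)+0.615/C = 1.1871; K_s = 1+0.5/C = 1.0635
F_a = (F_max−F_min)/2 = 382 N; F_m = (F_max+F_min)/2 = 1078 N
τ_a = K_W·8F_aD/(πd³) = 1.1871 × 703.78 = 835.45 MPa
τ_m = K_s·8F_mD/(πd³) = 1.0635 × 1986.1 = 2112.1 MPa
Soderberg: 1/n_f = τ_a/S_se + τ_m/S_sy = 835.45/488 + 2112.1/830 = 1.71198 + 2.54469 = 4.2567
n_f = 1/4.2567 = 0.2349

0.235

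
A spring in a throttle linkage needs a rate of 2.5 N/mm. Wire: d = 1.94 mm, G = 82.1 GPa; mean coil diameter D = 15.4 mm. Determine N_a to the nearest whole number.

16

N_a = Gd⁴/(8D³k) = (82.1×10³ × 1.94⁴)/(8 × 15.4³ × 2.5)
    = 1.16292e+06 / 73045.3 = 15.92 → 16 coils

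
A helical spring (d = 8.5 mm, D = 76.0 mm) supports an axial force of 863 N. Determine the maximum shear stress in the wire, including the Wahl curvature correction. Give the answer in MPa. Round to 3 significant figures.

316 MPa

Spring index C = D/d = 76.0/8.5 = 8.9412
K_W = (4C−1)/(4C−4) + 0.615/C = 34.765/31.765 + 0.0688 = 1.1632
τ₀ = 8FD/(πd³) = 8·863·76.0/(π·8.5³) = 524704/1929.3 = 271.96 MPa
τ_max = K·τ₀ = 1.1632 × 271.96 = 316.35 MPa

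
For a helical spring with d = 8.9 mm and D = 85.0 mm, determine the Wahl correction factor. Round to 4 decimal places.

C = D/d = 85.0/8.9 = 9.5506
K_W = (4C−1)/(4C−4) + 0.615/C = 37.202/34.202 + 0.0644 = 1.1521

1.1521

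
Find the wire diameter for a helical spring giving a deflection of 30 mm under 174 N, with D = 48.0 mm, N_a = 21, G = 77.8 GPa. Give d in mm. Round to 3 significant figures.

6.10 mm

Required rate k = F/δ = 174/30 = 5.8 N/mm
d = (8D³N_a·k / G)^(1/4) = (8·48.0³·21·5.8 / (77.8×10³))^0.25
  = (1385.1)^0.25 = 6.1006 mm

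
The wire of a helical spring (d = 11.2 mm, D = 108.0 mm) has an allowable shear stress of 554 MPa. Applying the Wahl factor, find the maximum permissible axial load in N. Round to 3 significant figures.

2460 N

C = D/d = 108.0/11.2 = 9.6429
K_W = (4C−1)/(4C−4) + 0.615/C = 37.571/34.571 + 0.0638 = 1.1506
τ_max = K·8FD/(πd³) → F_max = τ_allow·πd³/(8DK)
F_max = 554·π·11.2³/(8·108.0·1.1506) = 2.4452e+06/994.08 = 2459.8 N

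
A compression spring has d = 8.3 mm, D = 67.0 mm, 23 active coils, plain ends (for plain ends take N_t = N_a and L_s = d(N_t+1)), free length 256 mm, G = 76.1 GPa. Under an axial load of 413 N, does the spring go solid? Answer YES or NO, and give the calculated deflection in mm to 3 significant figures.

k = Gd⁴/(8D³N_a) = (76.1×10³)(8.3⁴)/(8·67.0³·23) = 6.5261 N/mm
N_t = 23; L_s = 8.3·24 = 199.2 mm; δ_solid = L₀ − L_s = 256 − 199.2 = 56.8 mm
δ = F/k = 413/6.5261 = 63.284 mm
δ ≥ δ_solid → spring goes solid

YES, δ = 63.3 mm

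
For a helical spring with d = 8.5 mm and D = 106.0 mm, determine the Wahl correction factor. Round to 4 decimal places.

C = D/d = 106.0/8.5 = 12.4706
K_W = (4C−1)/(4C−4) + 0.615/C = 48.882/45.882 + 0.0493 = 1.1147

1.1147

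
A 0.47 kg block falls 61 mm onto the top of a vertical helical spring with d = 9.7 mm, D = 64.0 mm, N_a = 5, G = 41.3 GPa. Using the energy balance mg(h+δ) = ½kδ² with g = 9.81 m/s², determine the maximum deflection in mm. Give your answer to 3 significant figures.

4.15 mm

k = Gd⁴/(8D³N_a) = (41.3×10³)(9.7⁴)/(8·64.0³·5) = 34.869 N/mm
W = mg = 0.47 × 9.81 = 4.6107 N
½kδ² − Wδ − Wh = 0 → δ = (W + √(W² + 2kWh))/k
δ = (4.6107 + √(21.259 + 19613.9))/34.869 = (4.6107 + 140.13)/34.869 = 4.1509 mm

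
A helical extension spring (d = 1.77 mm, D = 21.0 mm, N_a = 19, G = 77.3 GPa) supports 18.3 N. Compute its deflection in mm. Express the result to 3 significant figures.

k = Gd⁴/(8D³N_a) = (77.3×10³)(1.77⁴)/(8·21.0³·19) = 0.53898 N/mm
δ = F/k = 18.3 / 0.53898 = 33.953 mm

34.0 mm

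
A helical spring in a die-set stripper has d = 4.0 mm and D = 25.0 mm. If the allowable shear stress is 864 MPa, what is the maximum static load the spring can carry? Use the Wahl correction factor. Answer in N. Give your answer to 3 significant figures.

700 N

C = D/d = 25.0/4.0 = 6.2500
K_W = (4C−1)/(4C−4) + 0.615/C = 24.000/21.000 + 0.0984 = 1.2413
τ_max = K·8FD/(πd³) → F_max = τ_allow·πd³/(8DK)
F_max = 864·π·4.0³/(8·25.0·1.2413) = 1.7372e+05/248.25 = 699.76 N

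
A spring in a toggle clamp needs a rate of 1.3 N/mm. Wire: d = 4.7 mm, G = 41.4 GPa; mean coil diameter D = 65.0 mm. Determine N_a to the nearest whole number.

N_a = Gd⁴/(8D³k) = (41.4×10³ × 4.7⁴)/(8 × 65.0³ × 1.3)
    = 2.02019e+07 / 2.8561e+06 = 7.073 → 7 coils

7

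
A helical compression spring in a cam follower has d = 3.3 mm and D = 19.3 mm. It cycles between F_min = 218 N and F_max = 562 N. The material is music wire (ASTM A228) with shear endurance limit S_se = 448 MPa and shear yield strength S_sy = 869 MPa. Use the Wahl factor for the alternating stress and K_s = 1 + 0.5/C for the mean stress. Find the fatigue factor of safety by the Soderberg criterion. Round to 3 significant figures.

0.753

C = D/d = 19.3/3.3 = 5.8485; K_W = (4C−1)/(4C−4)+0.615/C = 1.2598; K_s = 1+0.5/C = 1.0855
F_a = (F_max−F_min)/2 = 172 N; F_m = (F_max+F_min)/2 = 390 N
τ_a = K_W·8F_aD/(πd³) = 1.2598 × 235.23 = 296.35 MPa
τ_m = K_s·8F_mD/(πd³) = 1.0855 × 533.36 = 578.96 MPa
Soderberg: 1/n_f = τ_a/S_se + τ_m/S_sy = 296.35/448 + 578.96/869 = 0.66149 + 0.66623 = 1.3277
n_f = 1/1.3277 = 0.7532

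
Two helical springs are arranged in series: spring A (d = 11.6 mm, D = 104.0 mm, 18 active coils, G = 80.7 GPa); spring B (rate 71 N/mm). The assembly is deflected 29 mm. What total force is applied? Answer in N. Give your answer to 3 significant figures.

232 N

k_A = Gd⁴/(8D³N_a) = (80.7×10³)(11.6⁴)/(8·104.0³·18) = 9.0208 N/mm
Series: 1/k_eq = 1/9.0208 + 1/71 = 0.12494; k_eq = 8.0038 N/mm
F = k_eq·δ = 8.0038·29 = 232.11 N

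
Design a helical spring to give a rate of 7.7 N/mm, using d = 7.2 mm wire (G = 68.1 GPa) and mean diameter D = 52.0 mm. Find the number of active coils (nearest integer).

21

N_a = Gd⁴/(8D³k) = (68.1×10³ × 7.2⁴)/(8 × 52.0³ × 7.7)
    = 1.83011e+08 / 8.66145e+06 = 21.13 → 21 coils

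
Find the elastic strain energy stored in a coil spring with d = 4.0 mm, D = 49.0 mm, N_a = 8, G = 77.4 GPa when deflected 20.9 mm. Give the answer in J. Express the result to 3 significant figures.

0.575 J

k = Gd⁴/(8D³N_a) = (77.4×10³)(4.0⁴)/(8·49.0³·8) = 2.6316 N/mm
U = ½kδ² = 0.5 × 2.6316 × 20.9² = 574.75 N·mm = 0.57475 J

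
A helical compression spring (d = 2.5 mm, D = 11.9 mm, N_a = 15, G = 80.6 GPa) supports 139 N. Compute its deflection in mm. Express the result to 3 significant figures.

8.93 mm

k = Gd⁴/(8D³N_a) = (80.6×10³)(2.5⁴)/(8·11.9³·15) = 15.569 N/mm
δ = F/k = 139 / 15.569 = 8.9277 mm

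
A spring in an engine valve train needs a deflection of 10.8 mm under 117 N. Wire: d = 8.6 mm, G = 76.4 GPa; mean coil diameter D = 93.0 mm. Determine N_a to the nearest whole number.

Required rate k = F/δ = 117/10.8 = 10.833 N/mm
N_a = Gd⁴/(8D³k) = (76.4×10³ × 8.6⁴)/(8 × 93.0³ × 10.833)
    = 4.17914e+08 / 6.97109e+07 = 5.995 → 6 coils

6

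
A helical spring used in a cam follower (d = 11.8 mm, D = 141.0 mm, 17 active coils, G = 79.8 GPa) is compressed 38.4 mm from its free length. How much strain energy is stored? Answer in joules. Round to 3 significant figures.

2.99 J

k = Gd⁴/(8D³N_a) = (79.8×10³)(11.8⁴)/(8·141.0³·17) = 4.0582 N/mm
U = ½kδ² = 0.5 × 4.0582 × 38.4² = 2992 N·mm = 2.992 J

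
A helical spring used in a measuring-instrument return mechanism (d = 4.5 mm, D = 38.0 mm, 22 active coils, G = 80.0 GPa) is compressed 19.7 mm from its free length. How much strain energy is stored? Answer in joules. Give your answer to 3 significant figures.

k = Gd⁴/(8D³N_a) = (80.0×10³)(4.5⁴)/(8·38.0³·22) = 3.3969 N/mm
U = ½kδ² = 0.5 × 3.3969 × 19.7² = 659.14 N·mm = 0.65914 J

0.659 J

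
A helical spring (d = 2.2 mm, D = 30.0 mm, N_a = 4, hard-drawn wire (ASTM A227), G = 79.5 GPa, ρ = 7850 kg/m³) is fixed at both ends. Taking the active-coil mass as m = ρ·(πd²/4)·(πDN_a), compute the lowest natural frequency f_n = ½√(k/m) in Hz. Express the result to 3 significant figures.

219 Hz

k = Gd⁴/(8D³N_a) = (79.5×10³)(2.2⁴)/(8·30.0³·4) = 2.1555 N/mm = 2155.5 N/m
Wire length L = πDN_a = π·30.0·4 = 376.99 mm
m = ρ·(πd²/4)·L = 7850 × 3.8013×10⁻⁶ m² × 0.37699 m = 0.01125 kg
f_n = ½√(k/m) = 0.5·√(2155.5/0.01125) = 0.5·√(1.9161e+05) = 218.86 Hz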